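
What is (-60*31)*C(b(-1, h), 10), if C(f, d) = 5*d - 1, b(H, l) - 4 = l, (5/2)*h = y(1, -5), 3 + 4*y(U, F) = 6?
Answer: -91140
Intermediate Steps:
y(U, F) = ¾ (y(U, F) = -¾ + (¼)*6 = -¾ + 3/2 = ¾)
h = 3/10 (h = (⅖)*(¾) = 3/10 ≈ 0.30000)
b(H, l) = 4 + l
C(f, d) = -1 + 5*d
(-60*31)*C(b(-1, h), 10) = (-60*31)*(-1 + 5*10) = -1860*(-1 + 50) = -1860*49 = -91140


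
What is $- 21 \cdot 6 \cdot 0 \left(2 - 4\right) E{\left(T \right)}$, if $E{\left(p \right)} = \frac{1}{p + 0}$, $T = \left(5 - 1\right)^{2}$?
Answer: $0$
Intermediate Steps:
$T = 16$ ($T = 4^{2} = 16$)
$E{\left(p \right)} = \frac{1}{p}$
$- 21 \cdot 6 \cdot 0 \left(2 - 4\right) E{\left(T \right)} = \frac{\left(-21\right) 6 \cdot 0 \left(2 - 4\right)}{16} = - 21 \cdot 0 \left(-2\right) \frac{1}{16} = \left(-21\right) 0 \cdot \frac{1}{16} = 0 \cdot \frac{1}{16} = 0$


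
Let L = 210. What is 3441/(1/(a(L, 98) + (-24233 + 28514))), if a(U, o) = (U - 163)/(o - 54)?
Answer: 648322251/44 ≈ 1.4735e+7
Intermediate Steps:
a(U, o) = (-163 + U)/(-54 + o)
3441/(1/(a(L, 98) + (-24233 + 28514))) = 3441/(1/((-163 + 210)/(-54 + 98) + (-24233 + 28514))) = 3441/(1/(47/44 + 4281)) = 3441/(1/(188411/44)) = 3441/(44/188411) = 3441*(188411/44) = 648322251/44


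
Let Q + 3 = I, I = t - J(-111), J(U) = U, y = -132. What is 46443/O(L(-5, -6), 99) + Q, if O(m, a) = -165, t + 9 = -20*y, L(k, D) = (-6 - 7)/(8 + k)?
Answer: 135164/55 ≈ 2457.5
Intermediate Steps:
L(k, D) = -13/(8 + k)
t = 2631 (t = -9 - 20*(-132) = -9 + 2640 = 2631)
I = 2742 (I = 2631 - 1*(-111) = 2631 + 111 = 2742)
Q = 2739 (Q = -3 + 2742 = 2739)
46443/O(L(-5, -6), 99) + Q = 46443/(-165) + 2739 = 46443*(-1/165) + 2739 = -15481/55 + 2739 = 135164/55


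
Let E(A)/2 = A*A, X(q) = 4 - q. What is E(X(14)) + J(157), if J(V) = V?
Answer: 357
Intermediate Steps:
E(A) = 2*A² (E(A) = 2*(A*A) = 2*A²)
E(X(14)) + J(157) = 2*(4 - 1*14)² + 157 = 2*(4 - 14)² + 157 = 2*(-10)² + 157 = 2*100 + 157 = 200 + 157 = 357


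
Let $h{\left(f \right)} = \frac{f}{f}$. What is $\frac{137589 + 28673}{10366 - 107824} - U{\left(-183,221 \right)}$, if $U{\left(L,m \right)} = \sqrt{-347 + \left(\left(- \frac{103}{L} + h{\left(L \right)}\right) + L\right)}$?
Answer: $- \frac{83131}{48729} - \frac{8 i \sqrt{276513}}{183} \approx -1.706 - 22.988 i$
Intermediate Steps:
$h{\left(f \right)} = 1$
$U{\left(L,m \right)} = \sqrt{-346 + L - \frac{103}{L}}$ ($U{\left(L,m \right)} = \sqrt{-347 + \left(\left(- \frac{103}{L} + 1\right) + L\right)} = \sqrt{-347 + \left(\left(1 - \frac{103}{L}\right) + L\right)} = \sqrt{-347 + \left(1 + L - \frac{103}{L}\right)} = \sqrt{-346 + L - \frac{103}{L}}$)
$\frac{137589 + 28673}{10366 - 107824} - U{\left(-183,221 \right)} = \frac{137589 + 28673}{10366 - 107824} - \sqrt{-346 - 183 - \frac{103}{-183}} = \frac{166262}{-97458} - \sqrt{-346 - 183 - - \frac{103}{183}} = 166262 \left(- \frac{1}{97458}\right) - \sqrt{-346 - 183 + \frac{103}{183}} = - \frac{83131}{48729} - \sqrt{- \frac{96704}{183}} = - \frac{83131}{48729} - \frac{8 i \sqrt{276513}}{183}$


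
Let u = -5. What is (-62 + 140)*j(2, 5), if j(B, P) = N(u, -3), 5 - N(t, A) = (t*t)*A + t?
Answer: 6630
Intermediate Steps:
N(t, A) = 5 - t - A*t**2 (N(t, A) = 5 - ((t*t)*A + t) = 5 - (t**2*A + t) = 5 - (A*t**2 + t) = 5 - (t + A*t**2) = 5 + (-t - A*t**2) = 5 - t - A*t**2)
j(B, P) = 85 (j(B, P) = 5 - 1*(-5) - 1*(-3)*(-5)**2 = 5 + 5 - 1*(-3)*25 = 5 + 5 + 75 = 85)
(-62 + 140)*j(2, 5) = (-62 + 140)*85 = 78*85 = 6630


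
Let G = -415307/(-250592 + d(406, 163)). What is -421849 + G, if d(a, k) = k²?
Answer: -94503463220/224023 ≈ -4.2185e+5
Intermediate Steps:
G = 415307/224023 (G = -415307/(-250592 + 163²) = -415307/(-250592 + 26569) = -415307/(-224023) = -415307*(-1/224023) = 415307/224023 ≈ 1.8539)
-421849 + G = -421849 + 415307/224023 = -94503463220/224023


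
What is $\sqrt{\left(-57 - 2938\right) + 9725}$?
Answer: $\sqrt{6730} \approx 82.037$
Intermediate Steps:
$\sqrt{\left(-57 - 2938\right) + 9725} = \sqrt{-2995 + 9725} = \sqrt{6730}$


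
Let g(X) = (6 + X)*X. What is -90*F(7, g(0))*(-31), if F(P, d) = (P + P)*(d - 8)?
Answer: -312480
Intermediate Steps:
g(X) = X*(6 + X)
F(P, d) = 2*P*(-8 + d) (F(P, d) = (2*P)*(-8 + d) = 2*P*(-8 + d))
-90*F(7, g(0))*(-31) = -180*7*(-8 + 0*(6 + 0))*(-31) = -180*7*(-8 + 0*6)*(-31) = -180*7*(-8 + 0)*(-31) = -180*7*(-8)*(-31) = -90*(-112)*(-31) = 10080*(-31) = -312480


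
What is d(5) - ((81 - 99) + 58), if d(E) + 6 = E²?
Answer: -21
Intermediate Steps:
d(E) = -6 + E²
d(5) - ((81 - 99) + 58) = (-6 + 5²) - ((81 - 99) + 58) = (-6 + 25) - (-18 + 58) = 19 - 1*40 = 19 - 40 = -21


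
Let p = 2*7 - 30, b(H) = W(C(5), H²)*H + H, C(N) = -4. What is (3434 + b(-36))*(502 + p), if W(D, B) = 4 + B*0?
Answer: 1581444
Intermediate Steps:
W(D, B) = 4 (W(D, B) = 4 + 0 = 4)
b(H) = 5*H (b(H) = 4*H + H = 5*H)
p = -16 (p = 14 - 30 = -16)
(3434 + b(-36))*(502 + p) = (3434 + 5*(-36))*(502 - 16) = (3434 - 180)*486 = 3254*486 = 1581444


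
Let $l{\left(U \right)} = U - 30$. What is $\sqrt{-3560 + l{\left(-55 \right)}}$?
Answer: $27 i \sqrt{5} \approx 60.374 i$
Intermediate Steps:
$l{\left(U \right)} = -30 + U$
$\sqrt{-3560 + l{\left(-55 \right)}} = \sqrt{-3560 - 85} = \sqrt{-3645} = 27 i \sqrt{5}$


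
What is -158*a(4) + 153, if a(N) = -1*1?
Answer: 311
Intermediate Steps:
a(N) = -1
-158*a(4) + 153 = -158*(-1) + 153 = 158 + 153 = 311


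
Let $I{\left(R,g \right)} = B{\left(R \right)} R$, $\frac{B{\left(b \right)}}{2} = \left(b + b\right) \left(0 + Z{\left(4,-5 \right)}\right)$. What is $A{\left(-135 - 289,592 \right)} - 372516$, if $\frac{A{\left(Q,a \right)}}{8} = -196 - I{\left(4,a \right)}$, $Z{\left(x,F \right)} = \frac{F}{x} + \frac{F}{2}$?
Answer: $-372164$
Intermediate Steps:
$Z{\left(x,F \right)} = \frac{F}{2} + \frac{F}{x}$ ($Z{\left(x,F \right)} = \frac{F}{x} + F \frac{1}{2} = \frac{F}{x} + \frac{F}{2} = \frac{F}{2} + \frac{F}{x}$)
$B{\left(b \right)} = - 15 b$ ($B{\left(b \right)} = 2 \left(b + b\right) \left(0 - \left(\frac{5}{2} + \frac{5}{4}\right)\right) = 2 \cdot 2 b \left(0 - \frac{15}{4}\right) = 2 \cdot 2 b \left(- \frac{15}{4}\right) = 2 \left(- \frac{15 b}{2}\right) = - 15 b$)
$I{\left(R,g \right)} = - 15 R^{2}$ ($I{\left(R,g \right)} = - 15 R R = - 15 R^{2}$)
$A{\left(Q,a \right)} = 352$ ($A{\left(Q,a \right)} = 8 \left(-196 - - 15 \cdot 4^{2}\right) = 8 \left(-196 - \left(-15\right) 16\right) = 8 \left(-196 - -240\right) = 8 \left(-196 + 240\right) = 8 \cdot 44 = 352$)
$A{\left(-135 - 289,592 \right)} - 372516 = 352 - 372516 = -372164$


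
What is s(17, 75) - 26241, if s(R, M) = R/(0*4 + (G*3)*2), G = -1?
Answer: -157463/6 ≈ -26244.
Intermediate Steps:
s(R, M) = -R/6 (s(R, M) = R/(0*4 - 1*3*2) = R/(0 - 3*2) = R/(0 - 6) = R/(-6) = R*(-1/6) = -R/6)
s(17, 75) - 26241 = -1/6*17 - 26241 = -17/6 - 26241 = -157463/6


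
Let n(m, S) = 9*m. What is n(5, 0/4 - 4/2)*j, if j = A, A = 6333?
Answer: 284985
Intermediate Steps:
j = 6333
n(5, 0/4 - 4/2)*j = (9*5)*6333 = 45*6333 = 284985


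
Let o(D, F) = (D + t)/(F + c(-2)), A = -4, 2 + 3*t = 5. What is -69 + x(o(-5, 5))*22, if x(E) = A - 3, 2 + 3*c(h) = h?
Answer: -223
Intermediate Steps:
t = 1 (t = -2/3 + (1/3)*5 = -2/3 + 5/3 = 1)
c(h) = -2/3 + h/3
o(D, F) = (1 + D)/(-4/3 + F) (o(D, F) = (D + 1)/(F + (-2/3 + (1/3)*(-2))) = (1 + D)/(F + (-2/3 - 2/3)) = (1 + D)/(F - 4/3) = (1 + D)/(-4/3 + F))
x(E) = -7 (x(E) = -4 - 3 = -7)
-69 + x(o(-5, 5))*22 = -69 - 7*22 = -69 - 154 = -223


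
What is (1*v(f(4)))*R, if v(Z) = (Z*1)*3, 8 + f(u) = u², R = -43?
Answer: -1032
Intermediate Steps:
f(u) = -8 + u²
v(Z) = 3*Z (v(Z) = Z*3 = 3*Z)
(1*v(f(4)))*R = (1*(3*(-8 + 4²)))*(-43) = (1*(3*(-8 + 16)))*(-43) = (1*(3*8))*(-43) = (1*24)*(-43) = 24*(-43) = -1032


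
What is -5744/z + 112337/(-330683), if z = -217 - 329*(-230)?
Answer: -10375606813/24951024399 ≈ -0.41584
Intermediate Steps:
z = 75453 (z = -217 + 75670 = 75453)
-5744/z + 112337/(-330683) = -5744/75453 + 112337/(-330683) = -5744*1/75453 + 112337*(-1/330683) = -5744/75453 - 112337/330683 = -10375606813/24951024399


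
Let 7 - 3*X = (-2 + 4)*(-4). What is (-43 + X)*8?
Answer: -304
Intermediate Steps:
X = 5 (X = 7/3 - (-2 + 4)*(-4)/3 = 7/3 - 2*(-4)/3 = 7/3 - 1/3*(-8) = 7/3 + 8/3 = 5)
(-43 + X)*8 = (-43 + 5)*8 = -38*8 = -304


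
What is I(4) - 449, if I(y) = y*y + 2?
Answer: -431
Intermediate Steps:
I(y) = 2 + y**2 (I(y) = y**2 + 2 = 2 + y**2)
I(4) - 449 = (2 + 4**2) - 449 = (2 + 16) - 449 = 18 - 449 = -431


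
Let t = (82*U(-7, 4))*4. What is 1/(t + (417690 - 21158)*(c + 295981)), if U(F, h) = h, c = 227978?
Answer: 1/207766511500 ≈ 4.8131e-12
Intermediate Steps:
t = 1312 (t = (82*4)*4 = 328*4 = 1312)
1/(t + (417690 - 21158)*(c + 295981)) = 1/(1312 + (417690 - 21158)*(227978 + 295981)) = 1/(1312 + 396532*523959) = 1/(1312 + 207766510188) = 1/207766511500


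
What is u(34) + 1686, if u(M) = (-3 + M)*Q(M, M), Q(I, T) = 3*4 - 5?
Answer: 1903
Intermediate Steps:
Q(I, T) = 7 (Q(I, T) = 12 - 5 = 7)
u(M) = -21 + 7*M (u(M) = (-3 + M)*7 = -21 + 7*M)
u(34) + 1686 = (-21 + 7*34) + 1686 = (-21 + 238) + 1686 = 217 + 1686 = 1903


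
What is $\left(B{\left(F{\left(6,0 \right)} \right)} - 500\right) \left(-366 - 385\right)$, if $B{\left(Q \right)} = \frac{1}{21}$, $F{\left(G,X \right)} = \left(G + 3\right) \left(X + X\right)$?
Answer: $\frac{7884749}{21} \approx 3.7546 \cdot 10^{5}$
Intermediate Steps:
$F{\left(G,X \right)} = 2 X \left(3 + G\right)$ ($F{\left(G,X \right)} = \left(3 + G\right) 2 X = 2 X \left(3 + G\right)$)
$B{\left(Q \right)} = \frac{1}{21}$
$\left(B{\left(F{\left(6,0 \right)} \right)} - 500\right) \left(-366 - 385\right) = \left(\frac{1}{21} - 500\right) \left(-366 - 385\right) = \left(- \frac{10499}{21}\right) \left(-751\right) = \frac{7884749}{21}$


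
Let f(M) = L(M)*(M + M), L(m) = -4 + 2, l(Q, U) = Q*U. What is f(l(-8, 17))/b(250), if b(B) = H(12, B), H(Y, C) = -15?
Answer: -544/15 ≈ -36.267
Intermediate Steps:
L(m) = -2
b(B) = -15
f(M) = -4*M (f(M) = -2*(M + M) = -4*M)
f(l(-8, 17))/b(250) = -(-32)*17/(-15) = -4*(-136)*(-1/15) = 544*(-1/15) = -544/15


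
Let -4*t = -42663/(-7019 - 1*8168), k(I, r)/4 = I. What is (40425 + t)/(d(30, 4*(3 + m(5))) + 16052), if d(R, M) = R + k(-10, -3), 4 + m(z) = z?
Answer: 2455695237/974519416 ≈ 2.5199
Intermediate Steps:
m(z) = -4 + z
k(I, r) = 4*I
t = -42663/60748 (t = -(-42663)/(4*(-7019 - 1*8168)) = -(-42663)/(4*(-7019 - 8168)) = -(-42663)/(4*(-15187)) = -(-42663)*(-1)/(4*15187) = -1/4*42663/15187 = -42663/60748 ≈ -0.70229)
d(R, M) = -40 + R (d(R, M) = R + 4*(-10) = R - 40 = -40 + R)
(40425 + t)/(d(30, 4*(3 + m(5))) + 16052) = (40425 - 42663/60748)/((-40 + 30) + 16052) = 2455695237/(60748*(-10 + 16052)) = (2455695237/60748)/16042 = (2455695237/60748)*(1/16042) = 2455695237/974519416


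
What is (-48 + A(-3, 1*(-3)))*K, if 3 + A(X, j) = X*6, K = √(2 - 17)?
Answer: -69*I*√15 ≈ -267.24*I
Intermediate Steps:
K = I*√15 (K = √(-15) = I*√15 ≈ 3.873*I)
A(X, j) = -3 + 6*X (A(X, j) = -3 + X*6 = -3 + 6*X)
(-48 + A(-3, 1*(-3)))*K = (-48 + (-3 + 6*(-3)))*(I*√15) = (-48 + (-3 - 18))*(I*√15) = (-48 - 21)*(I*√15) = -69*I*√15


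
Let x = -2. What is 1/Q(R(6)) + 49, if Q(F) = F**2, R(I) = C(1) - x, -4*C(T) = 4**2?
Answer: 197/4 ≈ 49.250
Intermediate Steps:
C(T) = -4 (C(T) = -1/4*4**2 = -1/4*16 = -4)
R(I) = -2 (R(I) = -4 - 1*(-2) = -4 + 2 = -2)
1/Q(R(6)) + 49 = 1/((-2)**2) + 49 = 1/4 + 49 = 197/4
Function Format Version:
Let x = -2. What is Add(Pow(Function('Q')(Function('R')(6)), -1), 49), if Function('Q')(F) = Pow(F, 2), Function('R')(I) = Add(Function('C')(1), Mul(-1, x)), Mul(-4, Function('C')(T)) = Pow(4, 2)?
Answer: Rational(197, 4) ≈ 49.250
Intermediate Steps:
Function('C')(T) = -4 (Function('C')(T) = Mul(Rational(-1, 4), Pow(4, 2)) = Mul(Rational(-1, 4), 16) = -4)
Function('R')(I) = -2 (Function('R')(I) = Add(-4, Mul(-1, -2)) = Add(-4, 2) = -2)
Add(Pow(Function('Q')(Function('R')(6)), -1), 49) = Add(Pow(Pow(-2, 2), -1), 49) = Add(Pow(4, -1), 49) = Add(Rational(1, 4), 49) = Rational(197, 4)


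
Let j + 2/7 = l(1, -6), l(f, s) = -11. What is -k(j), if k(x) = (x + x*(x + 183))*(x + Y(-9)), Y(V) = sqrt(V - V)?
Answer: -7545369/343 ≈ -21998.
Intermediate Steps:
j = -79/7 (j = -2/7 - 11 = -79/7 ≈ -11.286)
Y(V) = 0 (Y(V) = sqrt(0) = 0)
k(x) = x*(x + x*(183 + x)) (k(x) = (x + x*(x + 183))*(x + 0) = (x + x*(183 + x))*x = x*(x + x*(183 + x)))
-k(j) = -(-79/7)**2*(184 - 79/7) = -6241*1209/(49*7) = -1*7545369/343 = -7545369/343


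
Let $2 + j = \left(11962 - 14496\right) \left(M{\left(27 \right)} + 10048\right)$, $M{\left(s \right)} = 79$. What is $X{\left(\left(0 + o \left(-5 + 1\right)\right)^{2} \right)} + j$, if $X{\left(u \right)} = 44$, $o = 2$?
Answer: $-25661776$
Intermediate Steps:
$j = -25661820$ ($j = -2 + \left(11962 - 14496\right) \left(79 + 10048\right) = -2 - 25661818 = -25661820$)
$X{\left(\left(0 + o \left(-5 + 1\right)\right)^{2} \right)} + j = 44 - 25661820 = -25661776$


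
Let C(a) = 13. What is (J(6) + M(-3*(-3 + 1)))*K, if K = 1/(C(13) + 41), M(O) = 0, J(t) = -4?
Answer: -2/27 ≈ -0.074074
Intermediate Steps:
K = 1/54 (K = 1/(13 + 41) = 1/54 ≈ 0.018519)
(J(6) + M(-3*(-3 + 1)))*K = (-4 + 0)*(1/54) = -4*1/54 = -2/27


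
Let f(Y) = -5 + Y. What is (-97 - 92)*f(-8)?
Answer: 2457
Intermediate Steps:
(-97 - 92)*f(-8) = (-97 - 92)*(-5 - 8) = -189*(-13) = 2457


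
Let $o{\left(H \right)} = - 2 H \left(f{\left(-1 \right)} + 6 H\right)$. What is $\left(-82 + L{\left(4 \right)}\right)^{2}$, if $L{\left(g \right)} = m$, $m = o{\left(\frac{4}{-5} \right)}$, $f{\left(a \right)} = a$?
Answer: $\frac{5207524}{625} \approx 8332.0$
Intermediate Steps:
$o{\left(H \right)} = - 2 H \left(-1 + 6 H\right)$
$m = - \frac{232}{25}$ ($m = 2 \frac{4}{-5} \left(1 - 6 \frac{4}{-5}\right) = 2 \cdot 4 \left(- \frac{1}{5}\right) \left(1 - 6 \cdot 4 \left(- \frac{1}{5}\right)\right) = 2 \left(- \frac{4}{5}\right) \left(1 - - \frac{24}{5}\right) = 2 \left(- \frac{4}{5}\right) \left(1 + \frac{24}{5}\right) = 2 \left(- \frac{4}{5}\right) \frac{29}{5} = - \frac{232}{25} \approx -9.28$)
$L{\left(g \right)} = - \frac{232}{25}$
$\left(-82 + L{\left(4 \right)}\right)^{2} = \left(-82 - \frac{232}{25}\right)^{2} = \left(- \frac{2282}{25}\right)^{2} = \frac{5207524}{625}$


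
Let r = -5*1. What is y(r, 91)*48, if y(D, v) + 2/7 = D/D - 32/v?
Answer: 1584/91 ≈ 17.407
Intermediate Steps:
r = -5
y(D, v) = 5/7 - 32/v (y(D, v) = -2/7 + (D/D - 32/v) = -2/7 + (1 - 32/v) = 5/7 - 32/v)
y(r, 91)*48 = (5/7 - 32/91)*48 = (33/91)*48 = 1584/91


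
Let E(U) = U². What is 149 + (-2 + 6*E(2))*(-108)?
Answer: -2227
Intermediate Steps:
149 + (-2 + 6*E(2))*(-108) = 149 + (-2 + 6*2²)*(-108) = 149 + (-2 + 6*4)*(-108) = 149 + (-2 + 24)*(-108) = 149 + 22*(-108) = 149 - 2376 = -2227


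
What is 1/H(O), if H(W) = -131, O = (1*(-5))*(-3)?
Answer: -1/131 ≈ -0.0076336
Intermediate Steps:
O = 15 (O = -5*(-3) = 15)
1/H(O) = 1/(-131) = -1/131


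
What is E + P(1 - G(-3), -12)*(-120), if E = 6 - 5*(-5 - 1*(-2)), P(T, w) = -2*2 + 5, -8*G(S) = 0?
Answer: -99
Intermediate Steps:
G(S) = 0 (G(S) = -⅛*0 = 0)
P(T, w) = 1 (P(T, w) = -4 + 5 = 1)
E = 21 (E = 6 - 5*(-5 + 2) = 6 - 5*(-3) = 6 + 15 = 21)
E + P(1 - G(-3), -12)*(-120) = 21 + 1*(-120) = 21 - 120 = -99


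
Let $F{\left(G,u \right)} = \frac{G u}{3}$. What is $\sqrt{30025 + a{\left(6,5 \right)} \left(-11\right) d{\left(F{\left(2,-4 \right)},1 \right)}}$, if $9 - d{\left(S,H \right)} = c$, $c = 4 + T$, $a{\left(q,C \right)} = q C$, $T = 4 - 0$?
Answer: $\sqrt{29695} \approx 172.32$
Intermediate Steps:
$T = 4$ ($T = 4 + 0 = 4$)
$a{\left(q,C \right)} = C q$
$F{\left(G,u \right)} = \frac{G u}{3}$ ($F{\left(G,u \right)} = G u \frac{1}{3} = \frac{G u}{3}$)
$c = 8$ ($c = 4 + 4 = 8$)
$d{\left(S,H \right)} = 1$ ($d{\left(S,H \right)} = 9 - 8 = 1$)
$\sqrt{30025 + a{\left(6,5 \right)} \left(-11\right) d{\left(F{\left(2,-4 \right)},1 \right)}} = \sqrt{30025 + 5 \cdot 6 \left(-11\right) 1} = \sqrt{30025 + 30 \left(-11\right) 1} = \sqrt{30025 - 330} = \sqrt{29695}$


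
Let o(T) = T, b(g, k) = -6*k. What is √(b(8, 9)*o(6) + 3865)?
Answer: √3541 ≈ 59.506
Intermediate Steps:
√(b(8, 9)*o(6) + 3865) = √(-6*9*6 + 3865) = √(-54*6 + 3865) = √(-324 + 3865) = √3541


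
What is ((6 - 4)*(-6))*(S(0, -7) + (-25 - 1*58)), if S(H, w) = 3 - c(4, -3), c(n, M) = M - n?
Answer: 876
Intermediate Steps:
S(H, w) = 10 (S(H, w) = 3 - (-3 - 1*4) = 3 - (-3 - 4) = 3 - 1*(-7) = 3 + 7 = 10)
((6 - 4)*(-6))*(S(0, -7) + (-25 - 1*58)) = ((6 - 4)*(-6))*(10 + (-25 - 1*58)) = (2*(-6))*(10 + (-25 - 58)) = -12*(10 - 83) = -12*(-73) = 876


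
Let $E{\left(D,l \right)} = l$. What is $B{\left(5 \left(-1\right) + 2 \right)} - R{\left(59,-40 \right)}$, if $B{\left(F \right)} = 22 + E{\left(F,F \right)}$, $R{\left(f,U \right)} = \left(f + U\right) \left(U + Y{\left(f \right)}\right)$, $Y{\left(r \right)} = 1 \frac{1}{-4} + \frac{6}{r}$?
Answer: $\frac{184509}{236} \approx 781.82$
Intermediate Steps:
$Y{\left(r \right)} = - \frac{1}{4} + \frac{6}{r}$ ($Y{\left(r \right)} = 1 \left(- \frac{1}{4}\right) + \frac{6}{r} = - \frac{1}{4} + \frac{6}{r}$)
$R{\left(f,U \right)} = \left(U + f\right) \left(U + \frac{24 - f}{4 f}\right)$ ($R{\left(f,U \right)} = \left(f + U\right) \left(U + \frac{24 - f}{4 f}\right) = \left(U + f\right) \left(U + \frac{24 - f}{4 f}\right)$)
$B{\left(F \right)} = 22 + F$
$B{\left(5 \left(-1\right) + 2 \right)} - R{\left(59,-40 \right)} = \left(22 + \left(5 \left(-1\right) + 2\right)\right) - \left(6 + \left(-40\right)^{2} - -10 - \frac{59}{4} - 2360 + 6 \left(-40\right) \frac{1}{59}\right) = \left(22 + \left(-5 + 2\right)\right) - \left(6 + 1600 + 10 - \frac{59}{4} - 2360 + 6 \left(-40\right) \frac{1}{59}\right) = \left(22 - 3\right) - \left(6 + 1600 + 10 - \frac{59}{4} - 2360 - \frac{240}{59}\right) = 19 - - \frac{180025}{236} = 19 + \frac{180025}{236} = \frac{184509}{236}$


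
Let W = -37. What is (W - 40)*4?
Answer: -308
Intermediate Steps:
(W - 40)*4 = (-37 - 40)*4 = -77*4 = -308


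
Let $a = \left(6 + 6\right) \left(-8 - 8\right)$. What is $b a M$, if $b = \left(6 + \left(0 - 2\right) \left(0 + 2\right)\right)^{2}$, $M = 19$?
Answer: $-14592$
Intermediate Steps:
$b = 4$ ($b = \left(6 - 4\right)^{2} = 2^{2} = 4$)
$a = -192$ ($a = 12 \left(-16\right) = -192$)
$b a M = 4 \left(-192\right) 19 = \left(-768\right) 19 = -14592$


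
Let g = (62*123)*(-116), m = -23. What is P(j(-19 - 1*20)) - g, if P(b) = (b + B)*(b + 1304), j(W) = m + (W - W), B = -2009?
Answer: -1718376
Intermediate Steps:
j(W) = -23 (j(W) = -23 + (W - W) = -23 + 0 = -23)
P(b) = (-2009 + b)*(1304 + b) (P(b) = (b - 2009)*(b + 1304) = (-2009 + b)*(1304 + b))
g = -884616 (g = 7626*(-116) = -884616)
P(j(-19 - 1*20)) - g = (-2619736 + (-23)**2 - 705*(-23)) - 1*(-884616) = (-2619736 + 529 + 16215) + 884616 = -2602992 + 884616 = -1718376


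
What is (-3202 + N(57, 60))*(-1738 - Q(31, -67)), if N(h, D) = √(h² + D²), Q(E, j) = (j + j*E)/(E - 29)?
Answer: 2132532 - 1998*√761 ≈ 2.0774e+6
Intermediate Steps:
Q(E, j) = (j + E*j)/(-29 + E)
N(h, D) = √(D² + h²)
(-3202 + N(57, 60))*(-1738 - Q(31, -67)) = (-3202 + √(60² + 57²))*(-1738 - (-67)*(1 + 31)/(-29 + 31)) = (-3202 + √(3600 + 3249))*(-1738 - (-67)*32/2) = (-3202 + √6849)*(-1738 - (-67)*32/2) = (-3202 + 3*√761)*(-1738 - 1*(-1072)) = (-3202 + 3*√761)*(-1738 + 1072) = (-3202 + 3*√761)*(-666) = 2132532 - 1998*√761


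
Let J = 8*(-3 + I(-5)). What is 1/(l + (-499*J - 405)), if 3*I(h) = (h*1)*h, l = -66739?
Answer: -3/265304 ≈ -1.1308e-5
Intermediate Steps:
I(h) = h²/3 (I(h) = ((h*1)*h)/3 = (h*h)/3 = h²/3)
J = 128/3 (J = 8*(-3 + (⅓)*(-5)²) = 8*(-3 + (⅓)*25) = 8*(-3 + 25/3) = 8*(16/3) = 128/3 ≈ 42.667)
1/(l + (-499*J - 405)) = 1/(-66739 + (-499*128/3 - 405)) = 1/(-66739 + (-63872/3 - 405)) = 1/(-66739 - 65087/3) = 1/(-265304/3) = -3/265304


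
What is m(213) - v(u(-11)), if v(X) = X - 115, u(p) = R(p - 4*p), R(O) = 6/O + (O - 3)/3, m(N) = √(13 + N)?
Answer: 1153/11 + √226 ≈ 119.85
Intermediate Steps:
R(O) = -1 + 6/O + O/3 (R(O) = 6/O + (-3 + O)*(⅓) = 6/O + (-1 + O/3) = -1 + 6/O + O/3)
u(p) = -1 - p - 2/p (u(p) = -1 + 6/(p - 4*p) + (p - 4*p)/3 = -1 + 6/((-3*p)) + (-3*p)/3 = -1 + 6*(-1/(3*p)) - p = -1 - 2/p - p = -1 - p - 2/p)
v(X) = -115 + X
m(213) - v(u(-11)) = √(13 + 213) - (-115 + (-1 - 1*(-11) - 2/(-11))) = √226 - (-115 + (-1 + 11 - 2*(-1/11))) = √226 - (-115 + (-1 + 11 + 2/11)) = √226 - (-115 + 112/11) = √226 - 1*(-1153/11) = √226 + 1153/11 = 1153/11 + √226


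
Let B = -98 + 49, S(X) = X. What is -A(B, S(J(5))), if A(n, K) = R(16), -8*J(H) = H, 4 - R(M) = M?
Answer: 12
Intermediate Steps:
R(M) = 4 - M
J(H) = -H/8
B = -49
A(n, K) = -12 (A(n, K) = 4 - 1*16 = 4 - 16 = -12)
-A(B, S(J(5))) = -1*(-12) = 12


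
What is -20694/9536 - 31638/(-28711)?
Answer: -146222733/136894048 ≈ -1.0681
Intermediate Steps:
-20694/9536 - 31638/(-28711) = -20694*1/9536 - 31638*(-1/28711) = -10347/4768 + 31638/28711 = -146222733/136894048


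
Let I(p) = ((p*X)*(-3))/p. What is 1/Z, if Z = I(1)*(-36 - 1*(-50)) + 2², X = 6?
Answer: -1/248 ≈ -0.0040323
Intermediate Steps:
I(p) = -18 (I(p) = ((p*6)*(-3))/p = ((6*p)*(-3))/p = (-18*p)/p = -18)
Z = -248 (Z = -18*(-36 - 1*(-50)) + 2² = -18*(-36 + 50) + 4 = -18*14 + 4 = -252 + 4 = -248)
1/Z = 1/(-248) = -1/248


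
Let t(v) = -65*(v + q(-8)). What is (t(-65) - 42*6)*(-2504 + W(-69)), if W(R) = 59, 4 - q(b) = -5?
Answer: -8283660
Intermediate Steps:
q(b) = 9 (q(b) = 4 - 1*(-5) = 4 + 5 = 9)
t(v) = -585 - 65*v (t(v) = -65*(v + 9) = -65*(9 + v) = -585 - 65*v)
(t(-65) - 42*6)*(-2504 + W(-69)) = ((-585 - 65*(-65)) - 42*6)*(-2504 + 59) = ((-585 + 4225) - 252)*(-2445) = (3640 - 252)*(-2445) = 3388*(-2445) = -8283660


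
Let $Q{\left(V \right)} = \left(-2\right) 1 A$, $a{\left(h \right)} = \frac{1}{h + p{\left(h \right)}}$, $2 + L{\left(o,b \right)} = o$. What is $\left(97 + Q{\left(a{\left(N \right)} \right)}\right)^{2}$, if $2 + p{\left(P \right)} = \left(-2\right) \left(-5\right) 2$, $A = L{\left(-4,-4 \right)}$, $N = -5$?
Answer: $11881$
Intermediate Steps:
$L{\left(o,b \right)} = -2 + o$
$A = -6$ ($A = -2 - 4 = -6$)
$p{\left(P \right)} = 18$ ($p{\left(P \right)} = -2 + \left(-2\right) \left(-5\right) 2 = -2 + 10 \cdot 2 = -2 + 20 = 18$)
$a{\left(h \right)} = \frac{1}{18 + h}$ ($a{\left(h \right)} = \frac{1}{h + 18} = \frac{1}{18 + h}$)
$Q{\left(V \right)} = 12$ ($Q{\left(V \right)} = \left(-2\right) 1 \left(-6\right) = \left(-2\right) \left(-6\right) = 12$)
$\left(97 + Q{\left(a{\left(N \right)} \right)}\right)^{2} = \left(97 + 12\right)^{2} = 109^{2} = 11881$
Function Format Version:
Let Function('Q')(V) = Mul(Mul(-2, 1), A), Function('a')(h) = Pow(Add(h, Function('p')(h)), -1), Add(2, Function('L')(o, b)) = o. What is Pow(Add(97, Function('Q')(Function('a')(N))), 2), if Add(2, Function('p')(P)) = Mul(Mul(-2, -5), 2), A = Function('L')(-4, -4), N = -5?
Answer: 11881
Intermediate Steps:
Function('L')(o, b) = Add(-2, o)
A = -6 (A = Add(-2, -4) = -6)
Function('p')(P) = 18 (Function('p')(P) = Add(-2, Mul(Mul(-2, -5), 2)) = Add(-2, Mul(10, 2)) = Add(-2, 20) = 18)
Function('a')(h) = Pow(Add(18, h), -1) (Function('a')(h) = Pow(Add(h, 18), -1) = Pow(Add(18, h), -1))
Function('Q')(V) = 12 (Function('Q')(V) = Mul(Mul(-2, 1), -6) = Mul(-2, -6) = 12)
Pow(Add(97, Function('Q')(Function('a')(N))), 2) = Pow(Add(97, 12), 2) = Pow(109, 2) = 11881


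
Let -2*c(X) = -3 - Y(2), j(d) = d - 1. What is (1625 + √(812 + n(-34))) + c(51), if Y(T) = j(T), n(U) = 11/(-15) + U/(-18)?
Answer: 1627 + 4*√11435/15 ≈ 1655.5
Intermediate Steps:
n(U) = -11/15 - U/18 (n(U) = 11*(-1/15) + U*(-1/18) = -11/15 - U/18)
j(d) = -1 + d
Y(T) = -1 + T
c(X) = 2 (c(X) = -(-3 - (-1 + 2))/2 = -(-3 - 1*1)/2 = -(-3 - 1)/2 = -½*(-4) = 2)
(1625 + √(812 + n(-34))) + c(51) = (1625 + √(812 + (-11/15 - 1/18*(-34)))) + 2 = (1625 + √(812 + (-11/15 + 17/9))) + 2 = (1625 + √(812 + 52/45)) + 2 = (1625 + √(36592/45)) + 2 = (1625 + 4*√11435/15) + 2 = 1627 + 4*√11435/15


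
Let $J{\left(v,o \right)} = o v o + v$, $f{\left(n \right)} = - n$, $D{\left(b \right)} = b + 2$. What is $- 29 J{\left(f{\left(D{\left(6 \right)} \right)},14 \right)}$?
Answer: $45704$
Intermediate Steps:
$D{\left(b \right)} = 2 + b$
$J{\left(v,o \right)} = v + v o^{2}$ ($J{\left(v,o \right)} = v o^{2} + v = v + v o^{2}$)
$- 29 J{\left(f{\left(D{\left(6 \right)} \right)},14 \right)} = - 29 - (2 + 6) \left(1 + 14^{2}\right) = - 29 \left(-1\right) 8 \left(1 + 196\right) = - 29 \left(\left(-8\right) 197\right) = \left(-29\right) \left(-1576\right) = 45704$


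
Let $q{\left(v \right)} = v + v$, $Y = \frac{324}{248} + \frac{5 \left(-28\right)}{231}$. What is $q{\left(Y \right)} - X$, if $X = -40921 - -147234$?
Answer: $- \frac{108756766}{1023} \approx -1.0631 \cdot 10^{5}$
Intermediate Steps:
$Y = \frac{1433}{2046}$ ($Y = 324 \cdot \frac{1}{248} - \frac{20}{33} = \frac{81}{62} - \frac{20}{33} = \frac{1433}{2046} \approx 0.70039$)
$X = 106313$ ($X = -40921 + 147234 = 106313$)
$q{\left(v \right)} = 2 v$
$q{\left(Y \right)} - X = 2 \cdot \frac{1433}{2046} - 106313 = \frac{1433}{1023} - 106313 = - \frac{108756766}{1023}$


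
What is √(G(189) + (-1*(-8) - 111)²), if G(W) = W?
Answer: √10798 ≈ 103.91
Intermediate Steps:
√(G(189) + (-1*(-8) - 111)²) = √(189 + (-1*(-8) - 111)²) = √(189 + (8 - 111)²) = √(189 + (-103)²) = √(189 + 10609) = √10798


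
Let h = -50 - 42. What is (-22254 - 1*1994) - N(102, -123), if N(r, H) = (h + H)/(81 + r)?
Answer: -4437169/183 ≈ -24247.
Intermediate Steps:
h = -92
N(r, H) = (-92 + H)/(81 + r)
(-22254 - 1*1994) - N(102, -123) = (-22254 - 1*1994) - (-92 - 123)/(81 + 102) = (-22254 - 1994) - (-215)/183 = -24248 - (-215)/183 = -24248 - 1*(-215/183) = -24248 + 215/183 = -4437169/183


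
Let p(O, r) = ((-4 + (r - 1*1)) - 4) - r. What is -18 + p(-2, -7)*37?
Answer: -351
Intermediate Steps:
p(O, r) = -9 (p(O, r) = ((-4 + (r - 1)) - 4) - r = ((-4 + (-1 + r)) - 4) - r = ((-5 + r) - 4) - r = (-9 + r) - r = -9)
-18 + p(-2, -7)*37 = -18 - 9*37 = -18 - 333 = -351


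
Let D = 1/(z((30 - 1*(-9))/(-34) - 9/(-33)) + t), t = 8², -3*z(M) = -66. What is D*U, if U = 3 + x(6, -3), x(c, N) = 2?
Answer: 5/86 ≈ 0.058140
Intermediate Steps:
U = 5 (U = 3 + 2 = 5)
z(M) = 22 (z(M) = -⅓*(-66) = 22)
t = 64
D = 1/86 (D = 1/(22 + 64) = 1/86 ≈ 0.011628)
D*U = (1/86)*5 = 5/86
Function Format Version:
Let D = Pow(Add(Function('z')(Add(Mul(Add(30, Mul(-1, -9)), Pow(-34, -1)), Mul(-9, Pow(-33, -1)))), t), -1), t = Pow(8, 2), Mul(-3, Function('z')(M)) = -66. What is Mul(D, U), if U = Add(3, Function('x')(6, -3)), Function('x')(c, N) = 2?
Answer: Rational(5, 86) ≈ 0.058140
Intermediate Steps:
U = 5 (U = Add(3, 2) = 5)
Function('z')(M) = 22 (Function('z')(M) = Mul(Rational(-1, 3), -66) = 22)
t = 64
D = Rational(1, 86) (D = Pow(Add(22, 64), -1) = Pow(86, -1) = Rational(1, 86) ≈ 0.011628)
Mul(D, U) = Mul(Rational(1, 86), 5) = Rational(5, 86)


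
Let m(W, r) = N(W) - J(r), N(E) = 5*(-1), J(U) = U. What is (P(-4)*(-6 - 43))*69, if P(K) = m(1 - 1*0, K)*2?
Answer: 6762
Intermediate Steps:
N(E) = -5
m(W, r) = -5 - r
P(K) = -10 - 2*K (P(K) = (-5 - K)*2 = -10 - 2*K)
(P(-4)*(-6 - 43))*69 = ((-10 - 2*(-4))*(-6 - 43))*69 = ((-10 + 8)*(-49))*69 = -2*(-49)*69 = 98*69 = 6762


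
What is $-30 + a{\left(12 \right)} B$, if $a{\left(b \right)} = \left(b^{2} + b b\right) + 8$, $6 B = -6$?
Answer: $-326$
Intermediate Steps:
$B = -1$ ($B = \frac{1}{6} \left(-6\right) = -1$)
$a{\left(b \right)} = 8 + 2 b^{2}$ ($a{\left(b \right)} = \left(b^{2} + b^{2}\right) + 8 = 2 b^{2} + 8 = 8 + 2 b^{2}$)
$-30 + a{\left(12 \right)} B = -30 + \left(8 + 2 \cdot 12^{2}\right) \left(-1\right) = -30 + \left(8 + 2 \cdot 144\right) \left(-1\right) = -30 + \left(8 + 288\right) \left(-1\right) = -30 + 296 \left(-1\right) = -30 - 296 = -326$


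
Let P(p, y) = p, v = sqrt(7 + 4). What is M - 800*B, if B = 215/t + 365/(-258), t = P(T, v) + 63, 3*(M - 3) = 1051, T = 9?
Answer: -349760/387 ≈ -903.77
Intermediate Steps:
M = 1060/3 (M = 3 + (1/3)*1051 = 3 + 1051/3 = 1060/3 ≈ 353.33)
v = sqrt(11) ≈ 3.3166
t = 72 (t = 9 + 63 = 72)
B = 4865/3096 (B = 215/72 + 365/(-258) = 215*(1/72) + 365*(-1/258) = 215/72 - 365/258 = 4865/3096 ≈ 1.5714)
M - 800*B = 1060/3 - 800*4865/3096 = 1060/3 - 486500/387 = -349760/387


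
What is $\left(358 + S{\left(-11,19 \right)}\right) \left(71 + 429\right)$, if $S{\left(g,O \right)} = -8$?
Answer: $175000$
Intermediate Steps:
$\left(358 + S{\left(-11,19 \right)}\right) \left(71 + 429\right) = \left(358 - 8\right) \left(71 + 429\right) = 350 \cdot 500 = 175000$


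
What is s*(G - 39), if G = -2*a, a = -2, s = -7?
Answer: 245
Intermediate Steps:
G = 4 (G = -2*(-2) = 4)
s*(G - 39) = -7*(4 - 39) = -7*(-35) = 245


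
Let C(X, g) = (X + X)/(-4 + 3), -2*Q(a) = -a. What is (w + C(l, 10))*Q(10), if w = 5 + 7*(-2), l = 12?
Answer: -165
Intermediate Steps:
Q(a) = a/2 (Q(a) = -(-1)*a/2 = a/2)
w = -9 (w = 5 - 14 = -9)
C(X, g) = -2*X (C(X, g) = (2*X)/(-1) = (2*X)*(-1) = -2*X)
(w + C(l, 10))*Q(10) = (-9 - 2*12)*((½)*10) = (-9 - 24)*5 = -33*5 = -165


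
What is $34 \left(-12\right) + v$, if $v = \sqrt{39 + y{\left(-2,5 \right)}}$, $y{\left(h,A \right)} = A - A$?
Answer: $-408 + \sqrt{39} \approx -401.75$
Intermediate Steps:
$y{\left(h,A \right)} = 0$
$v = \sqrt{39}$ ($v = \sqrt{39 + 0} = \sqrt{39} \approx 6.245$)
$34 \left(-12\right) + v = 34 \left(-12\right) + \sqrt{39} = -408 + \sqrt{39}$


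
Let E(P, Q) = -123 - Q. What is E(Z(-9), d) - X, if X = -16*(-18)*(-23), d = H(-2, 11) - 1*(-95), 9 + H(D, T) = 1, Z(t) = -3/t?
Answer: 6414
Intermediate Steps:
H(D, T) = -8 (H(D, T) = -9 + 1 = -8)
d = 87 (d = -8 - 1*(-95) = -8 + 95 = 87)
X = -6624 (X = 288*(-23) = -6624)
E(Z(-9), d) - X = (-123 - 1*87) - 1*(-6624) = (-123 - 87) + 6624 = -210 + 6624 = 6414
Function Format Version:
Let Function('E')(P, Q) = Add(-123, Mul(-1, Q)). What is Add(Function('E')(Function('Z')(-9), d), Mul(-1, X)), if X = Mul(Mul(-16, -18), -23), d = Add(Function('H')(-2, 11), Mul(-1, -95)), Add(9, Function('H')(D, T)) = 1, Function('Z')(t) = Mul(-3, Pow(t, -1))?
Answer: 6414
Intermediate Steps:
Function('H')(D, T) = -8 (Function('H')(D, T) = Add(-9, 1) = -8)
d = 87 (d = Add(-8, Mul(-1, -95)) = Add(-8, 95) = 87)
X = -6624 (X = Mul(288, -23) = -6624)
Add(Function('E')(Function('Z')(-9), d), Mul(-1, X)) = Add(Add(-123, Mul(-1, 87)), Mul(-1, -6624)) = Add(Add(-123, -87), 6624) = Add(-210, 6624) = 6414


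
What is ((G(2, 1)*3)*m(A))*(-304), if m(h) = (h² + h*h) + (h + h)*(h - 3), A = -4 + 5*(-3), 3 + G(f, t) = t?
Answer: 2841792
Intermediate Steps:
G(f, t) = -3 + t
A = -19 (A = -4 - 15 = -19)
m(h) = 2*h² + 2*h*(-3 + h) (m(h) = (h² + h²) + (2*h)*(-3 + h) = 2*h² + 2*h*(-3 + h))
((G(2, 1)*3)*m(A))*(-304) = (((-3 + 1)*3)*(2*(-19)*(-3 + 2*(-19))))*(-304) = ((-2*3)*(2*(-19)*(-3 - 38)))*(-304) = -12*(-19)*(-41)*(-304) = -6*1558*(-304) = -9348*(-304) = 2841792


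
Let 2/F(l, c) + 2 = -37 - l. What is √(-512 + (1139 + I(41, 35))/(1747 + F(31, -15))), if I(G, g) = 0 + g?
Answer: I*√119477814117/15286 ≈ 22.613*I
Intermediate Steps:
F(l, c) = 2/(-39 - l) (F(l, c) = 2/(-2 + (-37 - l)) = 2/(-39 - l))
I(G, g) = g
√(-512 + (1139 + I(41, 35))/(1747 + F(31, -15))) = √(-512 + (1139 + 35)/(1747 - 2/(39 + 31))) = √(-512 + 1174/(1747 - 2/70)) = √(-512 + 1174/(1747 - 2*1/70)) = √(-512 + 1174/(1747 - 1/35)) = √(-512 + 1174/(61144/35)) = √(-512 + 1174*(35/61144)) = √(-512 + 20545/30572) = √(-15632319/30572) = I*√119477814117/15286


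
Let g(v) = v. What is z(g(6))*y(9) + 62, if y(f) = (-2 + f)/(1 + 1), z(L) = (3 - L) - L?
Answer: 61/2 ≈ 30.500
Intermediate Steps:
z(L) = 3 - 2*L
y(f) = -1 + f/2 (y(f) = (-2 + f)/2 = (-2 + f)*(½) = -1 + f/2)
z(g(6))*y(9) + 62 = (3 - 2*6)*(-1 + (½)*9) + 62 = (3 - 12)*(-1 + 9/2) + 62 = -9*7/2 + 62 = -63/2 + 62 = 61/2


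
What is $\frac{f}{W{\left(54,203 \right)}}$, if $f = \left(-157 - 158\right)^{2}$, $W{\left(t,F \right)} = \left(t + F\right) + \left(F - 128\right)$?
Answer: $\frac{99225}{332} \approx 298.87$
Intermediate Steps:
$W{\left(t,F \right)} = -128 + t + 2 F$ ($W{\left(t,F \right)} = \left(F + t\right) + \left(-128 + F\right) = -128 + t + 2 F$)
$f = 99225$ ($f = \left(-315\right)^{2} = 99225$)
$\frac{f}{W{\left(54,203 \right)}} = \frac{99225}{-128 + 54 + 2 \cdot 203} = \frac{99225}{-128 + 54 + 406} = \frac{99225}{332}$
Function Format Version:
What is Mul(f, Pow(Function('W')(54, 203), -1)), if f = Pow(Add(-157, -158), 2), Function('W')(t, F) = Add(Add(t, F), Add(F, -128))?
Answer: Rational(99225, 332) ≈ 298.87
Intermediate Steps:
Function('W')(t, F) = Add(-128, t, Mul(2, F)) (Function('W')(t, F) = Add(Add(F, t), Add(-128, F)) = Add(-128, t, Mul(2, F)))
f = 99225 (f = Pow(-315, 2) = 99225)
Mul(f, Pow(Function('W')(54, 203), -1)) = Mul(99225, Pow(Add(-128, 54, Mul(2, 203)), -1)) = Mul(99225, Pow(Add(-128, 54, 406), -1)) = Mul(99225, Pow(332, -1)) = Mul(99225, Rational(1, 332)) = Rational(99225, 332)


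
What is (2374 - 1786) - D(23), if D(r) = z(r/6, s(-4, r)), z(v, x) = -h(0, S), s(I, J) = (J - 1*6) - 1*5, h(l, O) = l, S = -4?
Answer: 588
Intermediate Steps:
s(I, J) = -11 + J (s(I, J) = (J - 6) - 5 = (-6 + J) - 5 = -11 + J)
z(v, x) = 0 (z(v, x) = -1*0 = 0)
D(r) = 0
(2374 - 1786) - D(23) = (2374 - 1786) - 1*0 = 588 + 0 = 588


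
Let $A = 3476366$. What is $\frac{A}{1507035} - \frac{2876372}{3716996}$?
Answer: $\frac{2146711309879}{1400410766715} \approx 1.5329$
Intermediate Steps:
$\frac{A}{1507035} - \frac{2876372}{3716996} = \frac{3476366}{1507035} - \frac{2876372}{3716996} = 3476366 \cdot \frac{1}{1507035} - \frac{719093}{929249} = \frac{3476366}{1507035} - \frac{719093}{929249} = \frac{2146711309879}{1400410766715}$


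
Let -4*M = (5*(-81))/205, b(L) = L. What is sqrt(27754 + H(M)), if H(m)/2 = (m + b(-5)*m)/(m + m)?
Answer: 5*sqrt(1110) ≈ 166.58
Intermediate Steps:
M = 81/164 (M = -5*(-81)/(4*205) = -(-405)/(4*205) = -1/4*(-81/41) = 81/164 ≈ 0.49390)
H(m) = -4 (H(m) = 2*((m - 5*m)/(m + m)) = 2*((-4*m)/((2*m))) = 2*((-4*m)*(1/(2*m))) = 2*(-2) = -4)
sqrt(27754 + H(M)) = sqrt(27754 - 4) = sqrt(27750) = 5*sqrt(1110)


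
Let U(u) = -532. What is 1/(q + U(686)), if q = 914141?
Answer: 1/913609 ≈ 1.0946e-6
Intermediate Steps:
1/(q + U(686)) = 1/(914141 - 532) = 1/913609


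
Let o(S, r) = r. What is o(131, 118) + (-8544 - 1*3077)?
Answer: -11503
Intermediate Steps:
o(131, 118) + (-8544 - 1*3077) = 118 + (-8544 - 1*3077) = 118 + (-8544 - 3077) = 118 - 11621 = -11503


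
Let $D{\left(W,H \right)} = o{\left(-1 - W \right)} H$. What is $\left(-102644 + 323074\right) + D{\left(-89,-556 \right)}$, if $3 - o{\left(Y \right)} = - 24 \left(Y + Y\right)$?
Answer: $-2129782$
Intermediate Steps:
$o{\left(Y \right)} = 3 + 48 Y$ ($o{\left(Y \right)} = 3 - - 24 \left(Y + Y\right) = 3 - - 24 \cdot 2 Y = 3 - - 48 Y = 3 + 48 Y$)
$D{\left(W,H \right)} = H \left(-45 - 48 W\right)$ ($D{\left(W,H \right)} = \left(3 + 48 \left(-1 - W\right)\right) H = \left(3 - \left(48 + 48 W\right)\right) H = \left(-45 - 48 W\right) H = H \left(-45 - 48 W\right)$)
$\left(-102644 + 323074\right) + D{\left(-89,-556 \right)} = \left(-102644 + 323074\right) - - 1668 \left(15 + 16 \left(-89\right)\right) = 220430 - - 1668 \left(15 - 1424\right) = 220430 - \left(-1668\right) \left(-1409\right) = 220430 - 2350212 = -2129782$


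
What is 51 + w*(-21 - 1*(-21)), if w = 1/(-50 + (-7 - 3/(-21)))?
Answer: 51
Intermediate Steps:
w = -7/398 (w = 1/(-50 + (-7 - 3*(-1/21))) = 1/(-50 + (-7 + 1/7)) = 1/(-50 - 48/7) = 1/(-398/7) = -7/398 ≈ -0.017588)
51 + w*(-21 - 1*(-21)) = 51 - 7*(-21 - 1*(-21))/398 = 51 - 7*(-21 + 21)/398 = 51 - 7/398*0 = 51 + 0 = 51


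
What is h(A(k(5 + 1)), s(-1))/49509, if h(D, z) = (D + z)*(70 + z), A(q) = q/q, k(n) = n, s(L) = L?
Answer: 0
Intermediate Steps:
A(q) = 1
h(D, z) = (70 + z)*(D + z)
h(A(k(5 + 1)), s(-1))/49509 = ((-1)**2 + 70*1 + 70*(-1) + 1*(-1))/49509 = (1 + 70 - 70 - 1)*(1/49509) = 0*(1/49509) = 0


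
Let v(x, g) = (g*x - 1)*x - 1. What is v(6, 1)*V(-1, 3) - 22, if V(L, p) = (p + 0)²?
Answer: 239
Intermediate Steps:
v(x, g) = -1 + x*(-1 + g*x) (v(x, g) = (-1 + g*x)*x - 1 = x*(-1 + g*x) - 1 = -1 + x*(-1 + g*x))
V(L, p) = p²
v(6, 1)*V(-1, 3) - 22 = (-1 - 1*6 + 1*6²)*3² - 22 = (-1 - 6 + 1*36)*9 - 22 = (-1 - 6 + 36)*9 - 22 = 29*9 - 22 = 261 - 22 = 239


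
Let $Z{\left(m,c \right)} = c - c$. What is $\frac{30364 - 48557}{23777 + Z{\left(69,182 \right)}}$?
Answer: $- \frac{18193}{23777} \approx -0.76515$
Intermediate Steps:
$Z{\left(m,c \right)} = 0$
$\frac{30364 - 48557}{23777 + Z{\left(69,182 \right)}} = \frac{30364 - 48557}{23777 + 0} = - \frac{18193}{23777}$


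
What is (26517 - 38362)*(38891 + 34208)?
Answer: -865857655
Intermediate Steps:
(26517 - 38362)*(38891 + 34208) = -11845*73099 = -865857655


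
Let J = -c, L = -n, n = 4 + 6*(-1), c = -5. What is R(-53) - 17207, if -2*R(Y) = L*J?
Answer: -17212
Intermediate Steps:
n = -2 (n = 4 - 6 = -2)
L = 2 (L = -1*(-2) = 2)
J = 5 (J = -1*(-5) = 5)
R(Y) = -5
R(-53) - 17207 = -5 - 17207 = -17212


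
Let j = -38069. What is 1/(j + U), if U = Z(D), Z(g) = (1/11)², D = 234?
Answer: -121/4606348 ≈ -2.6268e-5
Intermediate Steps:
Z(g) = 1/121 (Z(g) = (1/11)² = 1/121)
U = 1/121 ≈ 0.0082645
1/(j + U) = 1/(-38069 + 1/121) = 1/(-4606348/121) = -121/4606348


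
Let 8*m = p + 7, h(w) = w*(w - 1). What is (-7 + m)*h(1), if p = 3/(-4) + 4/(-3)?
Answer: 0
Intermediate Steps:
h(w) = w*(-1 + w)
p = -25/12 (p = 3*(-¼) + 4*(-⅓) = -¾ - 4/3 = -25/12 ≈ -2.0833)
m = 59/96 (m = (-25/12 + 7)/8 = (⅛)*(59/12) = 59/96 ≈ 0.61458)
(-7 + m)*h(1) = (-7 + 59/96)*(1*(-1 + 1)) = -613*0/96 = -613/96*0 = 0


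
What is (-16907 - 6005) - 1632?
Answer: -24544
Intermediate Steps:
(-16907 - 6005) - 1632 = -22912 - 1632 = -24544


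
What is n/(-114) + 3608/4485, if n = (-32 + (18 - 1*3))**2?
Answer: -98317/56810 ≈ -1.7306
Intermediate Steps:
n = 289 (n = (-32 + (18 - 3))**2 = (-32 + 15)**2 = (-17)**2 = 289)
n/(-114) + 3608/4485 = 289/(-114) + 3608/4485 = 289*(-1/114) + 3608*(1/4485) = -289/114 + 3608/4485 = -98317/56810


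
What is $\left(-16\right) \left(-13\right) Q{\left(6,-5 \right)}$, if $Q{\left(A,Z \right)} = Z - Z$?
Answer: $0$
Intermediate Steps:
$Q{\left(A,Z \right)} = 0$
$\left(-16\right) \left(-13\right) Q{\left(6,-5 \right)} = \left(-16\right) \left(-13\right) 0 = 208 \cdot 0 = 0$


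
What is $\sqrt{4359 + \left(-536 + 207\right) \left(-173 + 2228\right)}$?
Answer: $2 i \sqrt{167934} \approx 819.59 i$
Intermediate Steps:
$\sqrt{4359 + \left(-536 + 207\right) \left(-173 + 2228\right)} = \sqrt{4359 - 676095} = \sqrt{-671736} = 2 i \sqrt{167934}$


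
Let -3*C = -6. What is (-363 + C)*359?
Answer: -129599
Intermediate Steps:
C = 2 (C = -⅓*(-6) = 2)
(-363 + C)*359 = (-363 + 2)*359 = -361*359 = -129599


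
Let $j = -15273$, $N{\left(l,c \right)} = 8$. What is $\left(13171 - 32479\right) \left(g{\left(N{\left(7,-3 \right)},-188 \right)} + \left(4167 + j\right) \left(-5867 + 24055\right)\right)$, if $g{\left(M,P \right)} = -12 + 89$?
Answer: $3900135891108$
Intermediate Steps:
$g{\left(M,P \right)} = 77$
$\left(13171 - 32479\right) \left(g{\left(N{\left(7,-3 \right)},-188 \right)} + \left(4167 + j\right) \left(-5867 + 24055\right)\right) = \left(13171 - 32479\right) \left(77 + \left(4167 - 15273\right) \left(-5867 + 24055\right)\right) = - 19308 \left(77 - 201995928\right) = \left(-19308\right) \left(-201995851\right) = 3900135891108$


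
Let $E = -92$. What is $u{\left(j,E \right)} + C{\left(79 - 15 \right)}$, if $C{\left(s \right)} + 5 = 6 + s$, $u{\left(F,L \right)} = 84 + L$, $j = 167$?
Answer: $57$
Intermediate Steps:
$C{\left(s \right)} = 1 + s$ ($C{\left(s \right)} = -5 + \left(6 + s\right) = 1 + s$)
$u{\left(j,E \right)} + C{\left(79 - 15 \right)} = \left(84 - 92\right) + \left(1 + \left(79 - 15\right)\right) = -8 + \left(1 + 64\right) = -8 + 65 = 57$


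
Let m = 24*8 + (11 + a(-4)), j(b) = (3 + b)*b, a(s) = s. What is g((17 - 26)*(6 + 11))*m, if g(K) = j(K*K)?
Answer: 109062250092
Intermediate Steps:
j(b) = b*(3 + b)
g(K) = K²*(3 + K²) (g(K) = (K*K)*(3 + K*K) = K²*(3 + K²))
m = 199 (m = 24*8 + (11 - 4) = 192 + 7 = 199)
g((17 - 26)*(6 + 11))*m = (((17 - 26)*(6 + 11))²*(3 + ((17 - 26)*(6 + 11))²))*199 = ((-9*17)²*(3 + (-9*17)²))*199 = ((-153)²*(3 + (-153)²))*199 = (23409*(3 + 23409))*199 = (23409*23412)*199 = 548051508*199 = 109062250092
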